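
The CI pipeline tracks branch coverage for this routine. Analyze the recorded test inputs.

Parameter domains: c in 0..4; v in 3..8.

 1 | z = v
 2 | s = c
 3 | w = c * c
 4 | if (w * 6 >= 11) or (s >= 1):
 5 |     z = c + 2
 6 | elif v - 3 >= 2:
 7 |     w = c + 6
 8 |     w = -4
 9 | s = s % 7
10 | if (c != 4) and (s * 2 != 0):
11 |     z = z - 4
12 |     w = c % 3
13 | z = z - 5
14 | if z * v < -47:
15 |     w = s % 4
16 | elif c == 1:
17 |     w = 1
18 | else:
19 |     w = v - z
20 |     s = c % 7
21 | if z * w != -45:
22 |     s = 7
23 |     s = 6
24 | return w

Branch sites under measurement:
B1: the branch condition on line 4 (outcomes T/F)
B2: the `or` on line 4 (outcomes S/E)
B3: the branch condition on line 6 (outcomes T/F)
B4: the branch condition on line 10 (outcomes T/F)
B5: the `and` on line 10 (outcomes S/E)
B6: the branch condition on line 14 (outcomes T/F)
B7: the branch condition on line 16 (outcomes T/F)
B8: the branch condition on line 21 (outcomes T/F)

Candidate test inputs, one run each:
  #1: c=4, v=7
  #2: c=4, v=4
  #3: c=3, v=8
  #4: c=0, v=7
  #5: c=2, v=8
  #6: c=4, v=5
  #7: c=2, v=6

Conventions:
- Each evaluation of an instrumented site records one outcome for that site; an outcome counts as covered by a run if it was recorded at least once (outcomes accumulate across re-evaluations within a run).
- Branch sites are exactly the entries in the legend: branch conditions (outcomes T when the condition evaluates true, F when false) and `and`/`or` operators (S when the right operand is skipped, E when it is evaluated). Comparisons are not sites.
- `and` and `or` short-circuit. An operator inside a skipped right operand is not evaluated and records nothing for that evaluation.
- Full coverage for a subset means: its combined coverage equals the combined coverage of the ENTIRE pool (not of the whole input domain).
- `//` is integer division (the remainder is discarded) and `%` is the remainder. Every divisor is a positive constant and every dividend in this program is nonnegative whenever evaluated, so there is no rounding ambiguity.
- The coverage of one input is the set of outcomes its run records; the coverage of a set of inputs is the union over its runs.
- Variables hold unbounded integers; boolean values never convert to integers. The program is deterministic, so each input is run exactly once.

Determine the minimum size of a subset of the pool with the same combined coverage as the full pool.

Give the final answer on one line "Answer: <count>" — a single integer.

input #1, c=4, v=7: events B2->S, B1->T, B5->S, B4->F, B6->F, B7->F, B8->T; outcomes B1=T, B2=S, B4=F, B5=S, B6=F, B7=F, B8=T
input #2, c=4, v=4: events B2->S, B1->T, B5->S, B4->F, B6->F, B7->F, B8->T; outcomes B1=T, B2=S, B4=F, B5=S, B6=F, B7=F, B8=T
input #3, c=3, v=8: events B2->S, B1->T, B5->E, B4->T, B6->F, B7->F, B8->T; outcomes B1=T, B2=S, B4=T, B5=E, B6=F, B7=F, B8=T
input #4, c=0, v=7: events B2->E, B1->F, B3->T, B5->E, B4->F, B6->F, B7->F, B8->T; outcomes B1=F, B2=E, B3=T, B4=F, B5=E, B6=F, B7=F, B8=T
input #5, c=2, v=8: events B2->S, B1->T, B5->E, B4->T, B6->F, B7->F, B8->T; outcomes B1=T, B2=S, B4=T, B5=E, B6=F, B7=F, B8=T
input #6, c=4, v=5: events B2->S, B1->T, B5->S, B4->F, B6->F, B7->F, B8->T; outcomes B1=T, B2=S, B4=F, B5=S, B6=F, B7=F, B8=T
input #7, c=2, v=6: events B2->S, B1->T, B5->E, B4->T, B6->F, B7->F, B8->T; outcomes B1=T, B2=S, B4=T, B5=E, B6=F, B7=F, B8=T
the full pool covers 12 outcomes: B1=T, B1=F, B2=S, B2=E, B3=T, B4=T, B4=F, B5=S, B5=E, B6=F, B7=F, B8=T
every size-1 subset falls short of the 12 outcomes (best: 8/12)
every size-2 subset falls short of the 12 outcomes (best: 11/12)
size 3: inputs {1, 3, 4} cover all 12 outcomes, and no lexicographically smaller subset of this size does

Answer: 3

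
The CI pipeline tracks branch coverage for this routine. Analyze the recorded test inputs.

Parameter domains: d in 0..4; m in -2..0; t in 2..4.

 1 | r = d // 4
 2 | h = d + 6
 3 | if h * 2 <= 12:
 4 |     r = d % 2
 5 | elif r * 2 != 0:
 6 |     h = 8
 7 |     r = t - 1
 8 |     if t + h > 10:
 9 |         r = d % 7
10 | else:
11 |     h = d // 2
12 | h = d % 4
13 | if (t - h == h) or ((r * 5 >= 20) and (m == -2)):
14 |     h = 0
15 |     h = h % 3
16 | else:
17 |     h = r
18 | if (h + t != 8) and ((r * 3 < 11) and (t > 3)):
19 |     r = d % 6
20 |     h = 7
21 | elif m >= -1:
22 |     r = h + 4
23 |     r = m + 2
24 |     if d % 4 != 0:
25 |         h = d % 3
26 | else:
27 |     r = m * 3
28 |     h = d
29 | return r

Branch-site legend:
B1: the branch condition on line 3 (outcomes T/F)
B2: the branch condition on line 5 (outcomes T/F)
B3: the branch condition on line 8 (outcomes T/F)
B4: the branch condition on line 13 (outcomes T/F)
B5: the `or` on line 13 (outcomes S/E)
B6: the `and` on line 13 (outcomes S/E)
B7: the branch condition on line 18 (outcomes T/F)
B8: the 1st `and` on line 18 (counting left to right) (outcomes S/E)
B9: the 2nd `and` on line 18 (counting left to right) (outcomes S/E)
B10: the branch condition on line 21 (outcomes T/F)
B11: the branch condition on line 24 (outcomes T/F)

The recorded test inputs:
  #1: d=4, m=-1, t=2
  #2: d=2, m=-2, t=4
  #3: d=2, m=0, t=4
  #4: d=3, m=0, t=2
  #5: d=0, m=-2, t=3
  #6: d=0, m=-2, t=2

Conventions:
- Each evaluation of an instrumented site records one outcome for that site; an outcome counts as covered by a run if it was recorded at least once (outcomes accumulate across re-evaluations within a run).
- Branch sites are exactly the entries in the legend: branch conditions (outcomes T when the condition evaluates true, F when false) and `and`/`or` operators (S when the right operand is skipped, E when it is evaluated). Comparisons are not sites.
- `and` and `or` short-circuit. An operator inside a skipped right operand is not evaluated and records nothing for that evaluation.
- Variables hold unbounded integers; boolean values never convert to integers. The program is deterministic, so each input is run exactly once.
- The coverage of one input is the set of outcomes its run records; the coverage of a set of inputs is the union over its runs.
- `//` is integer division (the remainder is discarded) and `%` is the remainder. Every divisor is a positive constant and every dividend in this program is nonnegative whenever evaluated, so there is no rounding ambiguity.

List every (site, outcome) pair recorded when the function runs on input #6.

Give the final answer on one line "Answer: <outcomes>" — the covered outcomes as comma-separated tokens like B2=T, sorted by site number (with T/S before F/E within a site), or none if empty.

Event log for input #6 (d=0, m=-2, t=2):
  B1->T, B5->E, B6->S, B4->F, B8->E, B9->E, B7->F, B10->F
collecting distinct outcomes: B1=T, B4=F, B5=E, B6=S, B7=F, B8=E, B9=E, B10=F

Answer: B1=T, B4=F, B5=E, B6=S, B7=F, B8=E, B9=E, B10=F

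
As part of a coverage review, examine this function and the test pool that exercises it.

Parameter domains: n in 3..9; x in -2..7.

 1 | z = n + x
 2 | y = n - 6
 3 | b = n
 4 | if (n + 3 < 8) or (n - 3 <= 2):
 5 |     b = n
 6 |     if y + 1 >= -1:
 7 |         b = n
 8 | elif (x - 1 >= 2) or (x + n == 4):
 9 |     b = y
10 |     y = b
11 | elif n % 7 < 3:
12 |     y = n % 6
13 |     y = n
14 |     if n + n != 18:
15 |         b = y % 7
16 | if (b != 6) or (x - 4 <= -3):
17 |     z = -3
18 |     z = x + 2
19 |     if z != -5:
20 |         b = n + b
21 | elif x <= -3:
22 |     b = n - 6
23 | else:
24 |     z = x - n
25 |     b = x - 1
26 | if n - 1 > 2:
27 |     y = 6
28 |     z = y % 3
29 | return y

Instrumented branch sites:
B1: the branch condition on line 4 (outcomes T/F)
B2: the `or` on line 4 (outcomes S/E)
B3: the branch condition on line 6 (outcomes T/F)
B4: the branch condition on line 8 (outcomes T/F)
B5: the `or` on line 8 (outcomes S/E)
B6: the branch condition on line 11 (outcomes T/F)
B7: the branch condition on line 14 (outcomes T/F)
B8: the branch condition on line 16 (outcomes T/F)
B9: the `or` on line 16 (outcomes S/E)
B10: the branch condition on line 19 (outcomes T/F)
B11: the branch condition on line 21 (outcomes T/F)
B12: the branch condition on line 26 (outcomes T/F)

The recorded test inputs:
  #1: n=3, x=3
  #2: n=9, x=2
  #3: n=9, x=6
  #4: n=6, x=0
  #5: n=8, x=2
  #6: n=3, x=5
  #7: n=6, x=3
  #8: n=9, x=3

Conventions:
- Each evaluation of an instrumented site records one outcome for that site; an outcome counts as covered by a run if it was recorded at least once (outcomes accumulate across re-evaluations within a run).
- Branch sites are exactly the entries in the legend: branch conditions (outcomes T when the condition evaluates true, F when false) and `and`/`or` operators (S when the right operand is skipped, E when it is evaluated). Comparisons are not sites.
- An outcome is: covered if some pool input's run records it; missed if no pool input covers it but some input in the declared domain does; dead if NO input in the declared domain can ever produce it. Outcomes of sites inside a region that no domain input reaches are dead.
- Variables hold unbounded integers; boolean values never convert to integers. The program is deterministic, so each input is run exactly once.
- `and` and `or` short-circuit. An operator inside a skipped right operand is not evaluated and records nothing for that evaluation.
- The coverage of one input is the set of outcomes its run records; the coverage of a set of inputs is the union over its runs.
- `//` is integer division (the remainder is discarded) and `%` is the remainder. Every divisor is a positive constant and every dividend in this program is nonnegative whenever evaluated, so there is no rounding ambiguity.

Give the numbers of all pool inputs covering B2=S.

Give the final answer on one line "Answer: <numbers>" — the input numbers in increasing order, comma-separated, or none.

input #1 (n=3, x=3): hits B2=S
input #2 (n=9, x=2): never hits B2=S
input #3 (n=9, x=6): never hits B2=S
input #4 (n=6, x=0): never hits B2=S
input #5 (n=8, x=2): never hits B2=S
input #6 (n=3, x=5): hits B2=S
input #7 (n=6, x=3): never hits B2=S
input #8 (n=9, x=3): never hits B2=S

Answer: 1, 6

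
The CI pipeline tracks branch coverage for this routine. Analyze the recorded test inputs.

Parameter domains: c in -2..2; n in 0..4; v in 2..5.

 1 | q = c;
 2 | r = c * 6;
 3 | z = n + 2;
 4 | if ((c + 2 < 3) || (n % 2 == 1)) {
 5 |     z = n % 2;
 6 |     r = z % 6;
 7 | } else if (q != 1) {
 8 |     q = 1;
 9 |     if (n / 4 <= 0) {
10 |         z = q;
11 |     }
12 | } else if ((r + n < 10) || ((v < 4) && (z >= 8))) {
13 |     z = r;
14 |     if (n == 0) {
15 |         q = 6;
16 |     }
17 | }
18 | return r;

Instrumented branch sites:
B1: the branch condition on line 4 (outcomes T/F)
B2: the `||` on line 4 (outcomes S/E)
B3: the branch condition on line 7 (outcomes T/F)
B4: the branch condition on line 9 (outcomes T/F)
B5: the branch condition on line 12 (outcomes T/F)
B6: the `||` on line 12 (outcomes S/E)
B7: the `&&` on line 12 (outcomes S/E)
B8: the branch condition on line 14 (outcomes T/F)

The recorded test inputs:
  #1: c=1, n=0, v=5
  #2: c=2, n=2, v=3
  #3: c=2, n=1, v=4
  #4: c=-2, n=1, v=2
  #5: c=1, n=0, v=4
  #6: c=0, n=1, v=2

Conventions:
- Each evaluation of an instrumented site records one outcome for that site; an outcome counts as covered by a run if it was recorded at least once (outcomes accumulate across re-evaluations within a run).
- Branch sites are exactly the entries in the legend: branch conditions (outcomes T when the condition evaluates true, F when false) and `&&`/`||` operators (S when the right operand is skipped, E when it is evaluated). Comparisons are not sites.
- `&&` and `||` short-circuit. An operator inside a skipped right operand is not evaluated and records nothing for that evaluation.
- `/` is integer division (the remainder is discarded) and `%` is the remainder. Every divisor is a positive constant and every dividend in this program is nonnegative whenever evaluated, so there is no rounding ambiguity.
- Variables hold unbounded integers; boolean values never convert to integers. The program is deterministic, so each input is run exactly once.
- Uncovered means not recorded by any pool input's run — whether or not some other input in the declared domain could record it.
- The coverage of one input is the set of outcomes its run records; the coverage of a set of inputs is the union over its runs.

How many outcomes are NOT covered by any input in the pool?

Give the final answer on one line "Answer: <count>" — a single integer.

test 1 (c=1, n=0, v=5) hits B1=F, B2=E, B3=F, B5=T, B6=S, B8=T
test 2 (c=2, n=2, v=3) hits B1=F, B2=E, B3=T, B4=T
test 3 (c=2, n=1, v=4) hits B1=T, B2=E
test 4 (c=-2, n=1, v=2) hits B1=T, B2=S
test 5 (c=1, n=0, v=4) hits B1=F, B2=E, B3=F, B5=T, B6=S, B8=T
test 6 (c=0, n=1, v=2) hits B1=T, B2=S
union over the pool: B1=T, B1=F, B2=S, B2=E, B3=T, B3=F, B4=T, B5=T, B6=S, B8=T
uncovered (6 of 16): B4=F, B5=F, B6=E, B7=S, B7=E, B8=F

Answer: 6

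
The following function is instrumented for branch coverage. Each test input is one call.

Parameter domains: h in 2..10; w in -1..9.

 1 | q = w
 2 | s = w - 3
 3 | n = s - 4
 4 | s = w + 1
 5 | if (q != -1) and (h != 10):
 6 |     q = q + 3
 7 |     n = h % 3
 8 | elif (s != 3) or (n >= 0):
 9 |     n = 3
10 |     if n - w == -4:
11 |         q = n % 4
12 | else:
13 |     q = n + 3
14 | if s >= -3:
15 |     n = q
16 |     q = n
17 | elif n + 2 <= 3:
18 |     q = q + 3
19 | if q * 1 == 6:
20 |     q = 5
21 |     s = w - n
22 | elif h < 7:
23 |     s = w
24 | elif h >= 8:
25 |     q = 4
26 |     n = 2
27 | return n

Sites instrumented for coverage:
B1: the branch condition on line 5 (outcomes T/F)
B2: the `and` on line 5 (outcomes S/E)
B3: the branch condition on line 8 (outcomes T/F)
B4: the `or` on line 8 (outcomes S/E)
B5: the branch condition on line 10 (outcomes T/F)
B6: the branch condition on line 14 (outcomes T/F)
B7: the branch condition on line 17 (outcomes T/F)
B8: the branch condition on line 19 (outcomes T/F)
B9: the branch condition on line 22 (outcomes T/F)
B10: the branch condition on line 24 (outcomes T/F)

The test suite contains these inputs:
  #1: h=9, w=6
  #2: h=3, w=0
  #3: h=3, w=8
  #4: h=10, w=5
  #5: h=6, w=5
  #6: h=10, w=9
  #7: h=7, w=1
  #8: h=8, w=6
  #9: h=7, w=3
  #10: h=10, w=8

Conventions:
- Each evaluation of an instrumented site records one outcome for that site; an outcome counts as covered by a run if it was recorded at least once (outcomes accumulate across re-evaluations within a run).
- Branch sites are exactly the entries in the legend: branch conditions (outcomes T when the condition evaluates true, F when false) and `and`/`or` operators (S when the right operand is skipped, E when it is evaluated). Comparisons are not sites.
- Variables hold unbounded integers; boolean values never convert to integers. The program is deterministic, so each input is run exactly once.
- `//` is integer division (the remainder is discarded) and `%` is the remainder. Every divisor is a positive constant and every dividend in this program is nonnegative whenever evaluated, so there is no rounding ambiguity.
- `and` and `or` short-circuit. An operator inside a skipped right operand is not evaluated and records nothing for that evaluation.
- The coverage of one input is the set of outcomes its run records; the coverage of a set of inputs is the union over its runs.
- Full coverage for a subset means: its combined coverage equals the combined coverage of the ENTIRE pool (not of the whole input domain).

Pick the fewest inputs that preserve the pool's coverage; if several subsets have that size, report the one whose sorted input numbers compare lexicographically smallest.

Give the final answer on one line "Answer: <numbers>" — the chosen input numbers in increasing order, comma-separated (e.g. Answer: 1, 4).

input #1 (h=9, w=6): events B2->E, B1->T, B6->T, B8->F, B9->F, B10->T; covers B1=T, B2=E, B6=T, B8=F, B9=F, B10=T
input #2 (h=3, w=0): events B2->E, B1->T, B6->T, B8->F, B9->T; covers B1=T, B2=E, B6=T, B8=F, B9=T
input #3 (h=3, w=8): events B2->E, B1->T, B6->T, B8->F, B9->T; covers B1=T, B2=E, B6=T, B8=F, B9=T
input #4 (h=10, w=5): events B2->E, B1->F, B4->S, B3->T, B5->F, B6->T, B8->F, B9->F, B10->T; covers B1=F, B2=E, B3=T, B4=S, B5=F, B6=T, B8=F, B9=F, B10=T
input #5 (h=6, w=5): events B2->E, B1->T, B6->T, B8->F, B9->T; covers B1=T, B2=E, B6=T, B8=F, B9=T
input #6 (h=10, w=9): events B2->E, B1->F, B4->S, B3->T, B5->F, B6->T, B8->F, B9->F, B10->T; covers B1=F, B2=E, B3=T, B4=S, B5=F, B6=T, B8=F, B9=F, B10=T
input #7 (h=7, w=1): events B2->E, B1->T, B6->T, B8->F, B9->F, B10->F; covers B1=T, B2=E, B6=T, B8=F, B9=F, B10=F
input #8 (h=8, w=6): events B2->E, B1->T, B6->T, B8->F, B9->F, B10->T; covers B1=T, B2=E, B6=T, B8=F, B9=F, B10=T
input #9 (h=7, w=3): events B2->E, B1->T, B6->T, B8->T; covers B1=T, B2=E, B6=T, B8=T
input #10 (h=10, w=8): events B2->E, B1->F, B4->S, B3->T, B5->F, B6->T, B8->F, B9->F, B10->T; covers B1=F, B2=E, B3=T, B4=S, B5=F, B6=T, B8=F, B9=F, B10=T
union over all inputs: B1=T, B1=F, B2=E, B3=T, B4=S, B5=F, B6=T, B8=T, B8=F, B9=T, B9=F, B10=T, B10=F (13 outcomes)
no size-1 subset reaches all 13 outcomes (best union: 9/13)
no size-2 subset reaches all 13 outcomes (best union: 11/13)
no size-3 subset reaches all 13 outcomes (best union: 12/13)
at size 4, {2, 4, 7, 9} reaches all 13 outcomes; every lexicographically earlier size-4 subset fails

Answer: 2, 4, 7, 9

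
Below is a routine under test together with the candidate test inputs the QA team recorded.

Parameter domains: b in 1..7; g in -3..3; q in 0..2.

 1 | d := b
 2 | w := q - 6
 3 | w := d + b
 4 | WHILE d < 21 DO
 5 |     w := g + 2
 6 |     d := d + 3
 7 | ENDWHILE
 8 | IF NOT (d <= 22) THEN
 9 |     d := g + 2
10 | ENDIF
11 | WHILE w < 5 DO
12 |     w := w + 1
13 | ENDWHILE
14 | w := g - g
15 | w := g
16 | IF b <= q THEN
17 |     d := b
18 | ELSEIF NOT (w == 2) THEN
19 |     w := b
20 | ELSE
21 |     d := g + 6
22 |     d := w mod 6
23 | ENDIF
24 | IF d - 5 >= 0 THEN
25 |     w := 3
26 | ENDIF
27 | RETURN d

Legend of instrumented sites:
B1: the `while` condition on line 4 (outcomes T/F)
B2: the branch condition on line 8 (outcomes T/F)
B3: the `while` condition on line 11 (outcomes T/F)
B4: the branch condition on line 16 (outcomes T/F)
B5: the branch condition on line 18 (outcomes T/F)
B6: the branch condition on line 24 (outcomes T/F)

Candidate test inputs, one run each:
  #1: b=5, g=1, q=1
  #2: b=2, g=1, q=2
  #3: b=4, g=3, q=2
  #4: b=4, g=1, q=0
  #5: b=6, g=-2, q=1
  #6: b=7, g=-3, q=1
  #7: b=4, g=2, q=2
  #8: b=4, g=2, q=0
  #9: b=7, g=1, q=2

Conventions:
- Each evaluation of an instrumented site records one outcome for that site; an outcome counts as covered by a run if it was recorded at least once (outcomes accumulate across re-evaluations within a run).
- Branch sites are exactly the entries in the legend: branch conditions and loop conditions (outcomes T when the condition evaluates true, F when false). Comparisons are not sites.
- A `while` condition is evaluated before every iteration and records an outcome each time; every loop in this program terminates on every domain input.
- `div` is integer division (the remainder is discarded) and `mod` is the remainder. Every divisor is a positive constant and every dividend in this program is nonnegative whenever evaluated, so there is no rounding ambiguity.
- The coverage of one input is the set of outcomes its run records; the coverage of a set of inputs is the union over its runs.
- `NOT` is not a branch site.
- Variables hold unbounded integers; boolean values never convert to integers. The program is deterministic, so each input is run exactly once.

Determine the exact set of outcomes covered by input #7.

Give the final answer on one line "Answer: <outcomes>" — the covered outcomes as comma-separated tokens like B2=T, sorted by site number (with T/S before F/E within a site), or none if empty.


Event log for input #7 (b=4, g=2, q=2):
  B1->T, B1->T, B1->T, B1->T, B1->T, B1->T, B1->F, B2->F, B3->T, B3->F
  B4->F, B5->F, B6->F
collecting distinct outcomes: B1=T, B1=F, B2=F, B3=T, B3=F, B4=F, B5=F, B6=F
Answer: B1=T, B1=F, B2=F, B3=T, B3=F, B4=F, B5=F, B6=F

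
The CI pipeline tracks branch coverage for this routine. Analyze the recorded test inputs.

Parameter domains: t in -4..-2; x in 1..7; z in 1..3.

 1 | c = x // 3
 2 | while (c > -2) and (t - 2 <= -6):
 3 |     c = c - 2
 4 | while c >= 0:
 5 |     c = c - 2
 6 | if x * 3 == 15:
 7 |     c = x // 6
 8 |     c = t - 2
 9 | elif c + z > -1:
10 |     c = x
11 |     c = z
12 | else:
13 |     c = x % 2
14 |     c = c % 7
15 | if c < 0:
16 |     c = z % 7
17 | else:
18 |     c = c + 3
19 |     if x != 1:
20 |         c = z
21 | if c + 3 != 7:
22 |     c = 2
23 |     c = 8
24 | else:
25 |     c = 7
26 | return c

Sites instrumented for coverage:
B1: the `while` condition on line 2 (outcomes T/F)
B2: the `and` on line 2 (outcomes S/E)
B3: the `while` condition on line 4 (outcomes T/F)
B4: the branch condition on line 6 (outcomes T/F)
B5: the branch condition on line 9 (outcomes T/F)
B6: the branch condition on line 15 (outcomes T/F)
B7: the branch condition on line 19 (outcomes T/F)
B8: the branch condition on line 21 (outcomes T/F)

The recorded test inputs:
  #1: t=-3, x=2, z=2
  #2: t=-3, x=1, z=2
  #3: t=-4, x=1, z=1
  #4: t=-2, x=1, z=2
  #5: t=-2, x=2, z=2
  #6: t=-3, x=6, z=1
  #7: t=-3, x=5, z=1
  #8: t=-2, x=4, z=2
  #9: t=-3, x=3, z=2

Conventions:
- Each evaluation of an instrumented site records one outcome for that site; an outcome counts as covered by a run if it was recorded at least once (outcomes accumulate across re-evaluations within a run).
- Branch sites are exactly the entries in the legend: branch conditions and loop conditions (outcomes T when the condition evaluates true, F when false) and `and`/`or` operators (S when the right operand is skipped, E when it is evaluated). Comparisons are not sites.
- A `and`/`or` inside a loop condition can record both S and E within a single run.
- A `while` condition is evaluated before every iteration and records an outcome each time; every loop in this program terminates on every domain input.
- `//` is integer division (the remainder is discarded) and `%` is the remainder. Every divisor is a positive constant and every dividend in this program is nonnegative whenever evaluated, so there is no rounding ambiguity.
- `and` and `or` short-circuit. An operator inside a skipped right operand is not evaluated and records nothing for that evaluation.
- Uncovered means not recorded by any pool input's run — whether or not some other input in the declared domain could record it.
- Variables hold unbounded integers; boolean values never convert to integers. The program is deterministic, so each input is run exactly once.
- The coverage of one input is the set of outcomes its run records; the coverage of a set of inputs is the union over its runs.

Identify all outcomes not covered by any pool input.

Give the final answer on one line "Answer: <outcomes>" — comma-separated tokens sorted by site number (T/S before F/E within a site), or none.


test 1 (t=-3, x=2, z=2) hits B1=F, B2=E, B3=T, B3=F, B4=F, B5=T, B6=F, B7=T, B8=T
test 2 (t=-3, x=1, z=2) hits B1=F, B2=E, B3=T, B3=F, B4=F, B5=T, B6=F, B7=F, B8=T
test 3 (t=-4, x=1, z=1) hits B1=T, B1=F, B2=S, B2=E, B3=F, B4=F, B5=F, B6=F, B7=F, B8=F
test 4 (t=-2, x=1, z=2) hits B1=F, B2=E, B3=T, B3=F, B4=F, B5=T, B6=F, B7=F, B8=T
test 5 (t=-2, x=2, z=2) hits B1=F, B2=E, B3=T, B3=F, B4=F, B5=T, B6=F, B7=T, B8=T
test 6 (t=-3, x=6, z=1) hits B1=F, B2=E, B3=T, B3=F, B4=F, B5=F, B6=F, B7=T, B8=T
test 7 (t=-3, x=5, z=1) hits B1=F, B2=E, B3=T, B3=F, B4=T, B6=T, B8=T
test 8 (t=-2, x=4, z=2) hits B1=F, B2=E, B3=T, B3=F, B4=F, B5=T, B6=F, B7=T, B8=T
test 9 (t=-3, x=3, z=2) hits B1=F, B2=E, B3=T, B3=F, B4=F, B5=T, B6=F, B7=T, B8=T
union over the pool: B1=T, B1=F, B2=S, B2=E, B3=T, B3=F, B4=T, B4=F, B5=T, B5=F, B6=T, B6=F, B7=T, B7=F, B8=T, B8=F
uncovered (0 of 16): none
Answer: none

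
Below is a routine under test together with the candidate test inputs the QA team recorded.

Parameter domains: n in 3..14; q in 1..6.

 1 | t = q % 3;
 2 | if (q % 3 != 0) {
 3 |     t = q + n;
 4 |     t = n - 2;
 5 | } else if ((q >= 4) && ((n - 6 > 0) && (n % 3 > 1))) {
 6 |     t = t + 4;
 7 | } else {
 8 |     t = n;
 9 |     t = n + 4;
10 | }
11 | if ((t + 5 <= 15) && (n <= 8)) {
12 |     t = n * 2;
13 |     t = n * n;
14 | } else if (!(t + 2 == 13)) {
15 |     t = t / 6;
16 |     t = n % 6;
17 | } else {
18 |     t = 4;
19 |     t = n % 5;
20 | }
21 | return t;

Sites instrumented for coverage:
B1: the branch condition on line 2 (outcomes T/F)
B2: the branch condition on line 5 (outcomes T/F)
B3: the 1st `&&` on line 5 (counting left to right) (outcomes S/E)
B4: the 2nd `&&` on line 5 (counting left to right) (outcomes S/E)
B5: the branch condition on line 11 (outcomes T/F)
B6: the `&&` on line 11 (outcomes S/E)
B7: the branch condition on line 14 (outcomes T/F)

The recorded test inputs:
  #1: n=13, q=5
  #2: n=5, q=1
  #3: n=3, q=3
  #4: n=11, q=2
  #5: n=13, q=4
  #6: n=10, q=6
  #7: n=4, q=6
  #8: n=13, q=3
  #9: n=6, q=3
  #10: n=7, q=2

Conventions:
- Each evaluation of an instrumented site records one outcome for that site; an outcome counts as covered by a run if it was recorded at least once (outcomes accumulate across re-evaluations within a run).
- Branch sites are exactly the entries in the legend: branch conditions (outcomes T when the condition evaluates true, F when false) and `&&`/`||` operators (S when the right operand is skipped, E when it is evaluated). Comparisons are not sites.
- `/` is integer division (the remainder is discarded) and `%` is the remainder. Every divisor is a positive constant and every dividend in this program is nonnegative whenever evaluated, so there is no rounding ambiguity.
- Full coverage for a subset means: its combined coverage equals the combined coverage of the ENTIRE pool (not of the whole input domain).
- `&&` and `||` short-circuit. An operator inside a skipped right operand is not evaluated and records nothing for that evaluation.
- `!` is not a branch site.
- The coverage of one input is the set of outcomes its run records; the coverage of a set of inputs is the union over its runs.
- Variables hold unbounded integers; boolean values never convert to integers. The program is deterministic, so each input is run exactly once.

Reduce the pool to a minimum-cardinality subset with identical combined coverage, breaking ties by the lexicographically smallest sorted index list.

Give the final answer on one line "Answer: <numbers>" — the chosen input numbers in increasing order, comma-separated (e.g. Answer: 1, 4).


input #1 (n=13, q=5): events B1->T, B6->S, B5->F, B7->F; covers B1=T, B5=F, B6=S, B7=F
input #2 (n=5, q=1): events B1->T, B6->E, B5->T; covers B1=T, B5=T, B6=E
input #3 (n=3, q=3): events B1->F, B3->S, B2->F, B6->E, B5->T; covers B1=F, B2=F, B3=S, B5=T, B6=E
input #4 (n=11, q=2): events B1->T, B6->E, B5->F, B7->T; covers B1=T, B5=F, B6=E, B7=T
input #5 (n=13, q=4): events B1->T, B6->S, B5->F, B7->F; covers B1=T, B5=F, B6=S, B7=F
input #6 (n=10, q=6): events B1->F, B3->E, B4->E, B2->F, B6->S, B5->F, B7->T; covers B1=F, B2=F, B3=E, B4=E, B5=F, B6=S, B7=T
input #7 (n=4, q=6): events B1->F, B3->E, B4->S, B2->F, B6->E, B5->T; covers B1=F, B2=F, B3=E, B4=S, B5=T, B6=E
input #8 (n=13, q=3): events B1->F, B3->S, B2->F, B6->S, B5->F, B7->T; covers B1=F, B2=F, B3=S, B5=F, B6=S, B7=T
input #9 (n=6, q=3): events B1->F, B3->S, B2->F, B6->E, B5->T; covers B1=F, B2=F, B3=S, B5=T, B6=E
input #10 (n=7, q=2): events B1->T, B6->E, B5->T; covers B1=T, B5=T, B6=E
union over all inputs: B1=T, B1=F, B2=F, B3=S, B3=E, B4=S, B4=E, B5=T, B5=F, B6=S, B6=E, B7=T, B7=F (13 outcomes)
checked all size-1 subsets: none covers 13 outcomes (max 7/13)
checked all size-2 subsets: none covers 13 outcomes (max 10/13)
checked all size-3 subsets: none covers 13 outcomes (max 12/13)
size 4: inputs {1, 3, 6, 7} cover all 13 outcomes, and no lexicographically smaller subset of this size does
Answer: 1, 3, 6, 7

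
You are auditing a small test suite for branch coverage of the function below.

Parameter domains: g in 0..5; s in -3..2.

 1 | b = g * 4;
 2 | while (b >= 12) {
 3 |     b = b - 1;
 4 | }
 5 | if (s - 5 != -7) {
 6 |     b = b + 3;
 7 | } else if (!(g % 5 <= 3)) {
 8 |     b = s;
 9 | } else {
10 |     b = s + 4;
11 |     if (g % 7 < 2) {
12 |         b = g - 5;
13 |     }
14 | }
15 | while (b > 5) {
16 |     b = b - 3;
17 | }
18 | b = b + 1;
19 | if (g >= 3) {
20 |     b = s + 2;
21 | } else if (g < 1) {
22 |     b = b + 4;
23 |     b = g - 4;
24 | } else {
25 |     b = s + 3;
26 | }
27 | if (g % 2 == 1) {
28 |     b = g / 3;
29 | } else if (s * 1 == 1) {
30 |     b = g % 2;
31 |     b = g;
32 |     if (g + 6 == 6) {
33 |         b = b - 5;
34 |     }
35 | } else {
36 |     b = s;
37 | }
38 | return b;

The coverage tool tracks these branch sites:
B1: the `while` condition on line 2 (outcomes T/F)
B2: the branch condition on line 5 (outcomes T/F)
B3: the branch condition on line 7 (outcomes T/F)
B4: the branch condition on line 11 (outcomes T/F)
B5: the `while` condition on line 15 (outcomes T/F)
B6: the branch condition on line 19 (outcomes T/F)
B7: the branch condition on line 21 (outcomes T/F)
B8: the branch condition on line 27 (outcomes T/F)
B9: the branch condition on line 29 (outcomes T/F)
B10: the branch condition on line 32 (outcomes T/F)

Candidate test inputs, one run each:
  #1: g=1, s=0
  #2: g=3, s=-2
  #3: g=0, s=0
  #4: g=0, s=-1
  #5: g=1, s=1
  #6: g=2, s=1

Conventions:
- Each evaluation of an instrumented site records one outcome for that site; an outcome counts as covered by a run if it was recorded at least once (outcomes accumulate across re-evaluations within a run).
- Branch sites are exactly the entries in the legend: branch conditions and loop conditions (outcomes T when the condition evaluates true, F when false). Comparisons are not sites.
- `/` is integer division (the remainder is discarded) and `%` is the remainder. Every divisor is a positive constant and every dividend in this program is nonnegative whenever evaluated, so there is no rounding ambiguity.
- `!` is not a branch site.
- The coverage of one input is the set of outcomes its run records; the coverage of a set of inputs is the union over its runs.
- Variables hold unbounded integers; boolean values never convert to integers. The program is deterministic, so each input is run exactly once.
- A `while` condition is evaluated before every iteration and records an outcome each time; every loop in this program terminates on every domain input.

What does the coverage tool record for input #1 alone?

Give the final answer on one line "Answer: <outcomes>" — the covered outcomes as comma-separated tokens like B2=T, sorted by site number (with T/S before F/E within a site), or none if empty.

Simulating input #1 (g=1, s=0) step by step:
  B1->F, B2->T, B5->T, B5->F, B6->F, B7->F, B8->T
deduplicating events, the covered set is: B1=F, B2=T, B5=T, B5=F, B6=F, B7=F, B8=T

Answer: B1=F, B2=T, B5=T, B5=F, B6=F, B7=F, B8=T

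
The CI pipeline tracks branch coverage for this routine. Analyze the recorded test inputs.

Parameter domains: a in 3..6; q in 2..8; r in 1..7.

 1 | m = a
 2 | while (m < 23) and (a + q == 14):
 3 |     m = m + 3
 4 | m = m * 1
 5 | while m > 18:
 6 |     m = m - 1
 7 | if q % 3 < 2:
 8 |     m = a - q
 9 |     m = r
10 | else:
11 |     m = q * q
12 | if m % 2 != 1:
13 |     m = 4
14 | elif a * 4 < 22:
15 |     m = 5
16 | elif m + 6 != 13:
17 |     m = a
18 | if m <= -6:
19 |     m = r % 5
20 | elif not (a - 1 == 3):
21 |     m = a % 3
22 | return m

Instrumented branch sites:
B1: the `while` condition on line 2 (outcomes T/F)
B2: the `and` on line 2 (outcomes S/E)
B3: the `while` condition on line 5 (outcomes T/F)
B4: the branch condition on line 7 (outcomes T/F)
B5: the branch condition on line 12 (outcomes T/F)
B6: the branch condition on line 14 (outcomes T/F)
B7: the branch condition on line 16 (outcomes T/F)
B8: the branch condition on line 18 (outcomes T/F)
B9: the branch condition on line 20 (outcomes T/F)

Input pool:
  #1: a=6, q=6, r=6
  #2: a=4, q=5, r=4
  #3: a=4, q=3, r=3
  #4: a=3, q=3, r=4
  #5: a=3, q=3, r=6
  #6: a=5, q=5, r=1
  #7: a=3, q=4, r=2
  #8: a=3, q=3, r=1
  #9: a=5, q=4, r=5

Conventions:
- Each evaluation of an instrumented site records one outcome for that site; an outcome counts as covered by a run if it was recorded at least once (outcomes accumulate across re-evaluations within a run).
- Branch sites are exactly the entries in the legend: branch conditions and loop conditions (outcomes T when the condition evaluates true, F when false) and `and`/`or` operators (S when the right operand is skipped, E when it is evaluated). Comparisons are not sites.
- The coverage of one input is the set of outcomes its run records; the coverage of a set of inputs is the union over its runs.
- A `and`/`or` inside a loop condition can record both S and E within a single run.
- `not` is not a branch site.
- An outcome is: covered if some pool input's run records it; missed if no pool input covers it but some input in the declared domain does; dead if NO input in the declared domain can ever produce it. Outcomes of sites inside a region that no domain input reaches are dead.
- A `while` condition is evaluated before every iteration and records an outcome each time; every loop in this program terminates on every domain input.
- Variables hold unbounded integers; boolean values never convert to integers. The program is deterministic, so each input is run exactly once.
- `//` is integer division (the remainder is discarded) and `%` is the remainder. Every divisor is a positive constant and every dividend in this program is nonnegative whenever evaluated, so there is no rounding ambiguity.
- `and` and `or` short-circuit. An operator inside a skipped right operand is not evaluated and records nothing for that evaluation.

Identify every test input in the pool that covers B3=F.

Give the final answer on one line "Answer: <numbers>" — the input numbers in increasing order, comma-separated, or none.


input #1 (a=6, q=6, r=6): produces B3=F
input #2 (a=4, q=5, r=4): produces B3=F
input #3 (a=4, q=3, r=3): produces B3=F
input #4 (a=3, q=3, r=4): produces B3=F
input #5 (a=3, q=3, r=6): produces B3=F
input #6 (a=5, q=5, r=1): produces B3=F
input #7 (a=3, q=4, r=2): produces B3=F
input #8 (a=3, q=3, r=1): produces B3=F
input #9 (a=5, q=4, r=5): produces B3=F
Answer: 1, 2, 3, 4, 5, 6, 7, 8, 9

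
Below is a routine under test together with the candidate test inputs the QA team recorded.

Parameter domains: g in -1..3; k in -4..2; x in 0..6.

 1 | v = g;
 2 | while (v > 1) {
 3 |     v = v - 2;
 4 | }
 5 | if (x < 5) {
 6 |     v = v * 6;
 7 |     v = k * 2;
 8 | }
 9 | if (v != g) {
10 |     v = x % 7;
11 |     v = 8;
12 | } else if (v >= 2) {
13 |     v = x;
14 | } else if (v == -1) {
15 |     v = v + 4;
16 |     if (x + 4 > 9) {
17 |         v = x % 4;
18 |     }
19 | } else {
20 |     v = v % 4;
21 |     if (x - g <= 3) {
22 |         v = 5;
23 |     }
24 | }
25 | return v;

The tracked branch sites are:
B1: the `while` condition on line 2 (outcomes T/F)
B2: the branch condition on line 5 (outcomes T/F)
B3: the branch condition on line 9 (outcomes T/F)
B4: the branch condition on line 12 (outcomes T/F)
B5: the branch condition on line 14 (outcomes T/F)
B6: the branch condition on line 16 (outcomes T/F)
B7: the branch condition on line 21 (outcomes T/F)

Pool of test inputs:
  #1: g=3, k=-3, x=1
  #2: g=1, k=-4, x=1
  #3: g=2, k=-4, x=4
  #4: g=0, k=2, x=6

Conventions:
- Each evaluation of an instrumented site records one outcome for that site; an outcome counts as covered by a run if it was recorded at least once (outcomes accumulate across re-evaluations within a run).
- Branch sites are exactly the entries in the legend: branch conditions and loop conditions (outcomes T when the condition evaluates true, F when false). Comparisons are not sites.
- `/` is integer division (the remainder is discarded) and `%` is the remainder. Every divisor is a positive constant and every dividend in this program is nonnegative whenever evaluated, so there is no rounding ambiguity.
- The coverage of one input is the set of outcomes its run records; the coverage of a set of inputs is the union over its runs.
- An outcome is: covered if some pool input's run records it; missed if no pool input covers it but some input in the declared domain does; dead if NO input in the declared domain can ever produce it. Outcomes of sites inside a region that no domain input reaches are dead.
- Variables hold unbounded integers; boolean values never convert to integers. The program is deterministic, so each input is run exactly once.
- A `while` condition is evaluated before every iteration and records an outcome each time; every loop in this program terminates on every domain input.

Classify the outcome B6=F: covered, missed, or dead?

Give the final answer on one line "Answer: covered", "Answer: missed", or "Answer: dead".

no pool input records B6=F
but domain input (g=-1, k=-4, x=5) does record it -> reachable, so missed

Answer: missed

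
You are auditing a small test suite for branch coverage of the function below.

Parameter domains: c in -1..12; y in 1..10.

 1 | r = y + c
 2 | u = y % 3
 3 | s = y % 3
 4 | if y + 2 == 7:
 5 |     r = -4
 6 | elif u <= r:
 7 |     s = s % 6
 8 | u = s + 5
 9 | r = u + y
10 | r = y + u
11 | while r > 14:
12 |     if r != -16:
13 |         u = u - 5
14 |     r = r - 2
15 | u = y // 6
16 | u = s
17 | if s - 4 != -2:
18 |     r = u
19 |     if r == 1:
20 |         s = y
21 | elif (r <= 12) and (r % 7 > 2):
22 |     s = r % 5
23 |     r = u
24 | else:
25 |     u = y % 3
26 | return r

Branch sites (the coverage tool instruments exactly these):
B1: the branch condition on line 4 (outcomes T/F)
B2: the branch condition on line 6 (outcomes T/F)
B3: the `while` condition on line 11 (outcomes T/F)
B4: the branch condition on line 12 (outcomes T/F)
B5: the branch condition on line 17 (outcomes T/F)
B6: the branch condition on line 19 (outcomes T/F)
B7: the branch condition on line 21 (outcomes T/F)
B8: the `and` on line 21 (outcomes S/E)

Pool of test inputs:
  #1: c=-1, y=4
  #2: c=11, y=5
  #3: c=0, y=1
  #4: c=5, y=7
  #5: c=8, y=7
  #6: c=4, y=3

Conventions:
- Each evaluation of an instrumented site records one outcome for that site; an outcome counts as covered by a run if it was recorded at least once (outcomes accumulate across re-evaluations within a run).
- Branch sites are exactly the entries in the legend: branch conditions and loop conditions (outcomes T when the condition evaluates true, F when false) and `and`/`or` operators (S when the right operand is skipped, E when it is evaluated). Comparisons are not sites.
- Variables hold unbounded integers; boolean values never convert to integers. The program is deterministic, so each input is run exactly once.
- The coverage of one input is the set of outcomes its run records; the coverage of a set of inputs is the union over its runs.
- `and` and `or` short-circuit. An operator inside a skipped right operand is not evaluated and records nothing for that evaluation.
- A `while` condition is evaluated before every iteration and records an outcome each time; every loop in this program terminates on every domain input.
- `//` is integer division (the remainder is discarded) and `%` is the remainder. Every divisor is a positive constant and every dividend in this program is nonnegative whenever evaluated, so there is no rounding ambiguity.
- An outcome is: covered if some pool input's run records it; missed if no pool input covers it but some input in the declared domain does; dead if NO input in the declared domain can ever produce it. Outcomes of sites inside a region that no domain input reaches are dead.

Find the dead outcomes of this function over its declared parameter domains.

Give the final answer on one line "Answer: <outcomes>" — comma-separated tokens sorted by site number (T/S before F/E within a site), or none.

exhaustive pass over the 140-input domain:
  B4=F: unreachable across the whole domain -> dead
  reachable outcomes have witnesses, e.g. B1=T (e.g. c=-1, y=5), B1=F (e.g. c=-1, y=1), B2=T (e.g. c=-1, y=3), B2=F (e.g. c=-1, y=1)

Answer: B4=F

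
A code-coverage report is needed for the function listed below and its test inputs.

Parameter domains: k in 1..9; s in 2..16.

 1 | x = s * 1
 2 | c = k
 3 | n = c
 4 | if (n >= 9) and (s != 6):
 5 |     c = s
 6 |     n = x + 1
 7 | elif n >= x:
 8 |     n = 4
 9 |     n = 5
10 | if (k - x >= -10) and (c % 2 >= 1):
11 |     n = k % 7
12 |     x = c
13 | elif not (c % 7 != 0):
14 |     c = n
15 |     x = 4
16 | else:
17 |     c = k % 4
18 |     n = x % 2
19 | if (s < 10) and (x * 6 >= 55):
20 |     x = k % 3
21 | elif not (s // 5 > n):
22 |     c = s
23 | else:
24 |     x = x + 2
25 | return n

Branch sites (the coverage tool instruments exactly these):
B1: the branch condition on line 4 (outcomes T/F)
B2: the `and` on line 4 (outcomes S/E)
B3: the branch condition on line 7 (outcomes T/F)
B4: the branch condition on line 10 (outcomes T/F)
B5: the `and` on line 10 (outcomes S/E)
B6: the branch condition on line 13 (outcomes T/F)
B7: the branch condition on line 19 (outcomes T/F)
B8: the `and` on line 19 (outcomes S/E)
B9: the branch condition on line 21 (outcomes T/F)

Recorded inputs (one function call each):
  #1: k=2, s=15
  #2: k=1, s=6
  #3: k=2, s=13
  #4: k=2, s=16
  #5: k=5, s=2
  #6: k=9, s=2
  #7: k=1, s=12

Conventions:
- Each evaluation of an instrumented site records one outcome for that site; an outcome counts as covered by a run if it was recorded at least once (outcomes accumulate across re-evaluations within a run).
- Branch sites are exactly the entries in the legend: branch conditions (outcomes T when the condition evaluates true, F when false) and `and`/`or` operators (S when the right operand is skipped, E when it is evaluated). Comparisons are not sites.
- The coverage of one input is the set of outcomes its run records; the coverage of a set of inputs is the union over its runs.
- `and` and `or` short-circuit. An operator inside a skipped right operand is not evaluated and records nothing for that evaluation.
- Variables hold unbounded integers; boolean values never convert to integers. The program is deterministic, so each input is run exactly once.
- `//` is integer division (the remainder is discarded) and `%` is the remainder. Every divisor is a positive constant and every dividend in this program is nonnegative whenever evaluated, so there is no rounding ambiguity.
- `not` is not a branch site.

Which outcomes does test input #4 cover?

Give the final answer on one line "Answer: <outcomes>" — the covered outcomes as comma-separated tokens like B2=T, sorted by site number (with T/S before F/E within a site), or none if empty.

Running input #4 (k=2, s=16), event by event:
  B2->S, B1->F, B3->F, B5->S, B4->F, B6->F, B8->S, B7->F, B9->F
distinct outcomes covered: B1=F, B2=S, B3=F, B4=F, B5=S, B6=F, B7=F, B8=S, B9=F

Answer: B1=F, B2=S, B3=F, B4=F, B5=S, B6=F, B7=F, B8=S, B9=F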